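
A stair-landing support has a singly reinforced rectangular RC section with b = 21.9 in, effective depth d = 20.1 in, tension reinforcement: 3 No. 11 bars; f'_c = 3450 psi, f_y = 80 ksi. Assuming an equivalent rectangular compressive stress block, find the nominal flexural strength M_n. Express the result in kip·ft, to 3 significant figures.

M_n ≈ 536 kip·ft

A_s = 3 × 1.56 = 4.68 in².
T = A_s f_y = 4.68 × 80 = 374.4 kips.
a = T/(0.85 f'_c b) = 374.4/(0.85 × 3.45 × 21.9) = 5.830 in.
M_n = T(d − a/2) = 374.4 × (20.1 − 2.915) = 6434.1 kip·in = 6434.1/12 = 536.18 kip·ft.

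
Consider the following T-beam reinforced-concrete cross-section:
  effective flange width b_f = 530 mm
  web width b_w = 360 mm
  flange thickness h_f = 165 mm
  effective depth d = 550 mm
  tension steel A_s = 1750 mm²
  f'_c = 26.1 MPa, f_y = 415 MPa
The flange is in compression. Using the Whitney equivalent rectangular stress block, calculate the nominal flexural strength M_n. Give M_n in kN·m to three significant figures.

M_n ≈ 377 kN·m

Tension: T = A_s f_y = 1750 × 415 = 726250 N.
Try a within the flange: a = T/(0.85 f'_c b_f) = 726250/(0.85 × 26.1 × 530) = 61.77 mm.
Since a = 61.77 ≤ h_f = 165 mm, the stress block lies entirely in the flange; analyse as a rectangular beam of width b_f.
M_n = T(d − a/2) = 726250 × (550 − 30.885) = 377.01 × 10⁶ N·mm.
M_n = 377.01 kN·m.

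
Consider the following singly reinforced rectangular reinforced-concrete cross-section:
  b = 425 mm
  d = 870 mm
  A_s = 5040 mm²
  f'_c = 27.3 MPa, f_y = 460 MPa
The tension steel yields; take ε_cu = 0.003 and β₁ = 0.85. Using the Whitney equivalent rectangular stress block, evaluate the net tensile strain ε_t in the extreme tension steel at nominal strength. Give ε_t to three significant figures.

ε_t ≈ 0.00644

a = A_s f_y/(0.85 f'_c b) = 235.08 mm.
β₁ = 0.85, so c = a/β₁ = 235.08/0.85 = 276.56 mm.
From the linear strain diagram with ε_cu = 0.003: ε_t = 0.003 (d − c)/c = 0.003 × (870 − 276.56)/276.56 = 0.00644.
Since ε_t ≥ 0.005, the section is tension-controlled.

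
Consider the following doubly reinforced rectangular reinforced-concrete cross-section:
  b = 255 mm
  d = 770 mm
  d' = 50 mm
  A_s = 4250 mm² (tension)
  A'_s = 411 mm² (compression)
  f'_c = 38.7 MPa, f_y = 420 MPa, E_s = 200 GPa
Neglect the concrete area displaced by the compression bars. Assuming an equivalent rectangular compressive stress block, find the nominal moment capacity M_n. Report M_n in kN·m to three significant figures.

Assume both tension and compression steel yield.
Net tension couple steel: A_s − A'_s = 3839 mm².
a = (A_s − A'_s) f_y / (0.85 f'_c b) = 1612380/(0.85 × 38.7 × 255) = 192.22 mm.
c = a/β₁ = 192.22/0.774 = 248.35 mm; ε'_s = 0.003(c − d')/c = 0.0024 ≥ f_y/E_s = 0.0021, so compression steel does yield.
M_n = (A_s − A'_s) f_y (d − a/2) + A'_s f_y (d − d') = [1612380 × (770 − 96.11) + 172620 × (770 − 50)] × 10⁻⁶ = 1086.57 + 124.29 = 1210.86 kN·m.

M_n ≈ 1210 kN·m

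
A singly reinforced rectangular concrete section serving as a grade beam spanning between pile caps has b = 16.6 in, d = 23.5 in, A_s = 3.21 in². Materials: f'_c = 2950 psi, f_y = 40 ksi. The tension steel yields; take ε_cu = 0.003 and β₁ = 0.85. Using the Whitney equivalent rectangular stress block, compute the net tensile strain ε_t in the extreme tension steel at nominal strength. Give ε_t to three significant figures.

ε_t ≈ 0.0164

a = A_s f_y/(0.85 f'_c b) = 3.085 in.
β₁ = 0.85, so c = a/β₁ = 3.085/0.85 = 3.629 in.
From the linear strain diagram with ε_cu = 0.003: ε_t = 0.003 (d − c)/c = 0.003 × (23.5 − 3.629)/3.629 = 0.0164.
Since ε_t ≥ 0.005, the section is tension-controlled.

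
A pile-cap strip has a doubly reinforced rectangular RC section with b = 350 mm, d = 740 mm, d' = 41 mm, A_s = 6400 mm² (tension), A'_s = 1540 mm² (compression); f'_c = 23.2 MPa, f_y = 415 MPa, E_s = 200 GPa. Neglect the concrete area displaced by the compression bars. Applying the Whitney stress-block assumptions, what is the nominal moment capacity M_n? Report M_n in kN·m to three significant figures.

Assume both tension and compression steel yield.
Net tension couple steel: A_s − A'_s = 4860 mm².
a = (A_s − A'_s) f_y / (0.85 f'_c b) = 2016900/(0.85 × 23.2 × 350) = 292.22 mm.
c = a/β₁ = 292.22/0.85 = 343.79 mm; ε'_s = 0.003(c − d')/c = 0.0026 ≥ f_y/E_s = 0.0021, so compression steel does yield.
M_n = (A_s − A'_s) f_y (d − a/2) + A'_s f_y (d − d') = [2016900 × (740 − 146.11) + 639100 × (740 − 41)] × 10⁻⁶ = 1197.82 + 446.73 = 1644.55 kN·m.

M_n ≈ 1640 kN·m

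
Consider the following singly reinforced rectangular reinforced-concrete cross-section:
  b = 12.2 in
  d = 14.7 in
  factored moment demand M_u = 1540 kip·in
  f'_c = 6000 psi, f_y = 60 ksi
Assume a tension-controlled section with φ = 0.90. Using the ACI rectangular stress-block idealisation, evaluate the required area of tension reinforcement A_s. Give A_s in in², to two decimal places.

A_s ≈ 2.08 in²

M_n = M_u/φ = 1540/0.90 = 1711.11 kip·in.
From M_n = 0.85 f'_c a b (d − a/2):
a = d − √(d² − 2M_n/(0.85 f'_c b)) = 14.7 − √(14.7² − 2 × 1711.11/(0.85 × 6 × 12.2)) = 2.008 in.
A_s = 0.85 f'_c a b / f_y = 0.85 × 6 × 2.008 × 12.2 / 60 = 2.082 in².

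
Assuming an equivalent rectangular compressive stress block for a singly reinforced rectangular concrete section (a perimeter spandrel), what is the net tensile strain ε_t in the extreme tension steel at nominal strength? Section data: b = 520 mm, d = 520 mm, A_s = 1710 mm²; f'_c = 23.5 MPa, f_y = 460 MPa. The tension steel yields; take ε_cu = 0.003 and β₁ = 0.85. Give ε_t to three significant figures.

ε_t ≈ 0.0145

a = A_s f_y/(0.85 f'_c b) = 75.73 mm.
β₁ = 0.85, so c = a/β₁ = 75.73/0.85 = 89.09 mm.
From the linear strain diagram with ε_cu = 0.003: ε_t = 0.003 (d − c)/c = 0.003 × (520 − 89.09)/89.09 = 0.0145.
Since ε_t ≥ 0.005, the section is tension-controlled.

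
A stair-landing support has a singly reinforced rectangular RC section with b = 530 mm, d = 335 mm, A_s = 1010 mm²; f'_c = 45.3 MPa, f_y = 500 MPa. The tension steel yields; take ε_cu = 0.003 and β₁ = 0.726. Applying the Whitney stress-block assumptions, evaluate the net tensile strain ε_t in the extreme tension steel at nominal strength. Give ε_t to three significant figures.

a = A_s f_y/(0.85 f'_c b) = 24.75 mm.
β₁ = 0.726, so c = a/β₁ = 24.75/0.726 = 34.09 mm.
From the linear strain diagram with ε_cu = 0.003: ε_t = 0.003 (d − c)/c = 0.003 × (335 − 34.09)/34.09 = 0.0265.
Since ε_t ≥ 0.005, the section is tension-controlled.

ε_t ≈ 0.0265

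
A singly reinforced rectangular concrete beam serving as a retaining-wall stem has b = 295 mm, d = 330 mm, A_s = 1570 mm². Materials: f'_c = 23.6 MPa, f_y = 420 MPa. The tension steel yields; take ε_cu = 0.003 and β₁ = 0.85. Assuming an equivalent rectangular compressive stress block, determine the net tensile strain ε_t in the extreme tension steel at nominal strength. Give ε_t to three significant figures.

ε_t ≈ 0.00455

a = A_s f_y/(0.85 f'_c b) = 111.43 mm.
β₁ = 0.85, so c = a/β₁ = 111.43/0.85 = 131.09 mm.
From the linear strain diagram with ε_cu = 0.003: ε_t = 0.003 (d − c)/c = 0.003 × (330 − 131.09)/131.09 = 0.00455.
ε_t is between 0.004 and 0.005 — transition zone.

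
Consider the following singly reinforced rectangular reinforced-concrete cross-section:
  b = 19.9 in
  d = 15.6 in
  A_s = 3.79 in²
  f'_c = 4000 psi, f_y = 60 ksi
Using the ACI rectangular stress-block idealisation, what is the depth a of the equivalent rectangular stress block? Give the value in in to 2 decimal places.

T = A_s f_y = 3.79 × 60 = 227.4 kips.
a = T/(0.85 f'_c b) = 227.4/(0.85 × 4 × 19.9) = 3.36 in.

a ≈ 3.36 in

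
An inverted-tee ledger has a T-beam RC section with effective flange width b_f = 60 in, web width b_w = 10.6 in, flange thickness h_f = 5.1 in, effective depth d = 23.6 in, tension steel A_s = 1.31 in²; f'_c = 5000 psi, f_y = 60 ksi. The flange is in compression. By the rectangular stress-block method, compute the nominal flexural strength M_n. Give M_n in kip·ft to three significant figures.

M_n ≈ 154 kip·ft

Tension: T = A_s f_y = 1.31 × 60 = 78.6 kips.
Try a within the flange: a = T/(0.85 f'_c b_f) = 78.6/(0.85 × 5 × 60) = 0.308 in.
Since a = 0.308 ≤ h_f = 5.1 in, the stress block lies entirely in the flange; analyse as a rectangular beam of width b_f.
M_n = T(d − a/2) = 78.6 × (23.6 − 0.154) = 1842.9 kip·in.
M_n = 1842.9/12 = 153.58 kip·ft.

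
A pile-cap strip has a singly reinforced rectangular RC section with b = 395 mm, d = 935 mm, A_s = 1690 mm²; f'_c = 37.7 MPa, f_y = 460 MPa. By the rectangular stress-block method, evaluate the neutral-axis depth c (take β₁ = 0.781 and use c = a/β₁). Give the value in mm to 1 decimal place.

T = A_s f_y = 1690 × 460 = 777400 N = 777.4 kN.
Setting C = 0.85 f'_c a b equal to T: a = 777400/(0.85 × 37.7 × 395) = 61.417 mm.
With β₁ = 0.781, c = a/β₁ = 61.417/0.781 = 78.6 mm.

c ≈ 78.6 mm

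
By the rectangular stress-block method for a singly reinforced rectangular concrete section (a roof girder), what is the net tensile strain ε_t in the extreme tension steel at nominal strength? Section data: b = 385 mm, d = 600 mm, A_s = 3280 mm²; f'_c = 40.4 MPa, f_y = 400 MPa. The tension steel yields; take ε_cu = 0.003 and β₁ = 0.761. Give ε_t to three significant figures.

a = A_s f_y/(0.85 f'_c b) = 99.24 mm.
β₁ = 0.761, so c = a/β₁ = 99.24/0.761 = 130.41 mm.
From the linear strain diagram with ε_cu = 0.003: ε_t = 0.003 (d − c)/c = 0.003 × (600 − 130.41)/130.41 = 0.0108.
Since ε_t ≥ 0.005, the section is tension-controlled.

ε_t ≈ 0.0108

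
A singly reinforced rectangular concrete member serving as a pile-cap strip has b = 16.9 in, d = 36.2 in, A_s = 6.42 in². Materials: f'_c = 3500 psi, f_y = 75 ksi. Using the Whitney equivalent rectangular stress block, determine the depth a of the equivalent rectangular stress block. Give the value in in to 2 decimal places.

T = A_s f_y = 6.42 × 75 = 481.5 kips.
a = T/(0.85 f'_c b) = 481.5/(0.85 × 3.5 × 16.9) = 9.58 in.

a ≈ 9.58 in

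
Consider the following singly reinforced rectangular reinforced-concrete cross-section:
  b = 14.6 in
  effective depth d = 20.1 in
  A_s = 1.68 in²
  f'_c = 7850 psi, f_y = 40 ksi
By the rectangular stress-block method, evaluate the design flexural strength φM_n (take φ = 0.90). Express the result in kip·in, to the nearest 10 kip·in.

φM_n ≈ 1190 kip·in

T = A_s f_y = 1.68 × 40 = 67.2 kips.
a = T/(0.85 f'_c b) = 67.2/(0.85 × 7.85 × 14.6) = 0.690 in.
M_n = T(d − a/2) = 67.2 × (20.1 − 0.345) = 1327.5 kip·in.
φM_n = 0.90 × 1327.5 = 1194.8 kip·in.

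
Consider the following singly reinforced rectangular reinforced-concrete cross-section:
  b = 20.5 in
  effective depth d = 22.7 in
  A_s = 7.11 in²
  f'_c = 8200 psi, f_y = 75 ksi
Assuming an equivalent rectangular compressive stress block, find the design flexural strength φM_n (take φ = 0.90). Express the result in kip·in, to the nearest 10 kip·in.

φM_n ≈ 10000 kip·in

T = A_s f_y = 7.11 × 75 = 533.25 kips.
a = T/(0.85 f'_c b) = 533.25/(0.85 × 8.2 × 20.5) = 3.732 in.
M_n = T(d − a/2) = 533.25 × (22.7 − 1.866) = 11109.7 kip·in.
φM_n = 0.90 × 11109.7 = 9998.7 kip·in.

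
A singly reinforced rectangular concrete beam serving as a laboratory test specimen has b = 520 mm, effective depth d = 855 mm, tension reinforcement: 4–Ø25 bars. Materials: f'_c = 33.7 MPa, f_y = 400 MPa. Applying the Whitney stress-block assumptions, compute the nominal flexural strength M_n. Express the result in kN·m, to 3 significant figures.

M_n ≈ 651 kN·m

A_s = 4 × 491 = 1964 mm².
T = A_s f_y = 1964 × 400 = 785600 N = 785.6 kN.
From C = T: a = T/(0.85 f'_c b) = 785600/(0.85 × 33.7 × 520) = 52.74 mm.
M_n = T(d − a/2) = 785.6 kN × (855 − 26.37) mm = 650.97 kN·m.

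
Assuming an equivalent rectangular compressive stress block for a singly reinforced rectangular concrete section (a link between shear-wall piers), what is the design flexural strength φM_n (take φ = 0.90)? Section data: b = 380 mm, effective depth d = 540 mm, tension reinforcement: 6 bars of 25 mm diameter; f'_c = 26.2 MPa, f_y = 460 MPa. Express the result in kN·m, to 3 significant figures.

A_s = 6 × 491 = 2946 mm².
T = A_s f_y = 2946 × 460 = 1355160 N = 1355.16 kN.
From C = T: a = T/(0.85 f'_c b) = 1355160/(0.85 × 26.2 × 380) = 160.14 mm.
M_n = T(d − a/2) = 1355.16 kN × (540 − 80.07) mm = 623.28 kN·m.
φM_n = 0.90 × 623.28 = 560.95 kN·m.

φM_n ≈ 561 kN·m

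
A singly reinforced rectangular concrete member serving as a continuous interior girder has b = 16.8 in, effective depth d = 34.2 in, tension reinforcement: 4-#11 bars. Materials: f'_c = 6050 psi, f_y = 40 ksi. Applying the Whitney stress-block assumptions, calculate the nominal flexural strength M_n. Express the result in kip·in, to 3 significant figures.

M_n ≈ 8180 kip·in

A_s = 4 × 1.56 = 6.24 in².
T = A_s f_y = 6.24 × 40 = 249.6 kips.
a = T/(0.85 f'_c b) = 249.6/(0.85 × 6.05 × 16.8) = 2.889 in.
M_n = T(d − a/2) = 249.6 × (34.2 − 1.4445) = 8175.8 kip·in.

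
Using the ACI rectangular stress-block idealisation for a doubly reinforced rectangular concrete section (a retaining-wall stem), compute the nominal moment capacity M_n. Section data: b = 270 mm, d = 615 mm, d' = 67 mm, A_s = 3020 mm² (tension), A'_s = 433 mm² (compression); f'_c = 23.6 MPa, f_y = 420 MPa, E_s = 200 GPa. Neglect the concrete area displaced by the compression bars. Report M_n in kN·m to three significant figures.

Assume both tension and compression steel yield.
Net tension couple steel: A_s − A'_s = 2587 mm².
a = (A_s − A'_s) f_y / (0.85 f'_c b) = 1086540/(0.85 × 23.6 × 270) = 200.61 mm.
c = a/β₁ = 200.61/0.85 = 236.01 mm; ε'_s = 0.003(c − d')/c = 0.0021 ≥ f_y/E_s = 0.0021, so compression steel does yield.
M_n = (A_s − A'_s) f_y (d − a/2) + A'_s f_y (d − d') = [1086540 × (615 − 100.305) + 181860 × (615 − 67)] × 10⁻⁶ = 559.24 + 99.66 = 658.90 kN·m.

M_n ≈ 659 kN·m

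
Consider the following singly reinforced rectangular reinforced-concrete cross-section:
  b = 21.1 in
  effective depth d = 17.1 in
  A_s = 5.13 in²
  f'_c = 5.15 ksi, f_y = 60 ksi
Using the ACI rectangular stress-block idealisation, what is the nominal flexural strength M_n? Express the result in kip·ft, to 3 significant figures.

M_n ≈ 396 kip·ft

T = A_s f_y = 5.13 × 60 = 307.8 kips.
a = T/(0.85 f'_c b) = 307.8/(0.85 × 5.15 × 21.1) = 3.332 in.
M_n = T(d − a/2) = 307.8 × (17.1 − 1.666) = 4750.6 kip·in = 4750.6/12 = 395.88 kip·ft.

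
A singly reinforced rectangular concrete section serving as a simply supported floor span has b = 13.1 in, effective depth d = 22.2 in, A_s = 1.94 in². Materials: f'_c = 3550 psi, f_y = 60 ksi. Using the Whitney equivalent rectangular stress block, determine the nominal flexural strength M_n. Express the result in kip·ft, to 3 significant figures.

T = A_s f_y = 1.94 × 60 = 116.4 kips.
a = T/(0.85 f'_c b) = 116.4/(0.85 × 3.55 × 13.1) = 2.945 in.
M_n = T(d − a/2) = 116.4 × (22.2 − 1.4725) = 2412.7 kip·in = 2412.7/12 = 201.06 kip·ft.

M_n ≈ 201 kip·ft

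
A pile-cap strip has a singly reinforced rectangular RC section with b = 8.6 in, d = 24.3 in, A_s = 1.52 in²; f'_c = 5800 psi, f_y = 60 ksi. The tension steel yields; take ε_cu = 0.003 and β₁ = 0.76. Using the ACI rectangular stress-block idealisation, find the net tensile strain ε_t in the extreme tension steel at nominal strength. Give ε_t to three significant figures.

ε_t ≈ 0.0228

a = A_s f_y/(0.85 f'_c b) = 2.151 in.
β₁ = 0.76, so c = a/β₁ = 2.151/0.76 = 2.830 in.
From the linear strain diagram with ε_cu = 0.003: ε_t = 0.003 (d − c)/c = 0.003 × (24.3 − 2.830)/2.830 = 0.0228.
Since ε_t ≥ 0.005, the section is tension-controlled.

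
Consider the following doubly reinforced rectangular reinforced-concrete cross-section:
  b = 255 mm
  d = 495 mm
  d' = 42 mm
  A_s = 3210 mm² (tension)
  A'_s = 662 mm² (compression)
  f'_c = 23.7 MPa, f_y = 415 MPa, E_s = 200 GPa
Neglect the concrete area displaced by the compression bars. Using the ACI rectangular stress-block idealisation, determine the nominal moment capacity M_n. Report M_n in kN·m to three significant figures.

Assume both tension and compression steel yield.
Net tension couple steel: A_s − A'_s = 2548 mm².
a = (A_s − A'_s) f_y / (0.85 f'_c b) = 1057420/(0.85 × 23.7 × 255) = 205.84 mm.
c = a/β₁ = 205.84/0.85 = 242.16 mm; ε'_s = 0.003(c − d')/c = 0.0025 ≥ f_y/E_s = 0.0021, so compression steel does yield.
M_n = (A_s − A'_s) f_y (d − a/2) + A'_s f_y (d − d') = [1057420 × (495 − 102.92) + 274730 × (495 − 42)] × 10⁻⁶ = 414.59 + 124.45 = 539.04 kN·m.

M_n ≈ 539 kN·m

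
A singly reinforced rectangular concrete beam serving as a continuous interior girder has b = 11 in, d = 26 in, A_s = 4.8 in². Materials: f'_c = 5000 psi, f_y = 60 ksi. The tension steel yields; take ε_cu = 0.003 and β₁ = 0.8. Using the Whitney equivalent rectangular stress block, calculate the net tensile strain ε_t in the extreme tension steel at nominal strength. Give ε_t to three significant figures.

a = A_s f_y/(0.85 f'_c b) = 6.160 in.
β₁ = 0.8, so c = a/β₁ = 6.160/0.8 = 7.700 in.
From the linear strain diagram with ε_cu = 0.003: ε_t = 0.003 (d − c)/c = 0.003 × (26 − 7.700)/7.700 = 0.00713.
Since ε_t ≥ 0.005, the section is tension-controlled.

ε_t ≈ 0.00713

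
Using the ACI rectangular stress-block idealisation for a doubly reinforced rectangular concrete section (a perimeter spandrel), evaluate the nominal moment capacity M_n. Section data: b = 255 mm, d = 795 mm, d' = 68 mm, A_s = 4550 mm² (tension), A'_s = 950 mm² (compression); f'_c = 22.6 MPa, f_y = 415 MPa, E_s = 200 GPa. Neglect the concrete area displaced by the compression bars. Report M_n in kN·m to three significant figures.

M_n ≈ 1250 kN·m

Assume both tension and compression steel yield.
Net tension couple steel: A_s − A'_s = 3600 mm².
a = (A_s − A'_s) f_y / (0.85 f'_c b) = 1494000/(0.85 × 22.6 × 255) = 304.99 mm.
c = a/β₁ = 304.99/0.85 = 358.81 mm; ε'_s = 0.003(c − d')/c = 0.0024 ≥ f_y/E_s = 0.0021, so compression steel does yield.
M_n = (A_s − A'_s) f_y (d − a/2) + A'_s f_y (d − d') = [1494000 × (795 − 152.495) + 394250 × (795 − 68)] × 10⁻⁶ = 959.90 + 286.62 = 1246.52 kN·m.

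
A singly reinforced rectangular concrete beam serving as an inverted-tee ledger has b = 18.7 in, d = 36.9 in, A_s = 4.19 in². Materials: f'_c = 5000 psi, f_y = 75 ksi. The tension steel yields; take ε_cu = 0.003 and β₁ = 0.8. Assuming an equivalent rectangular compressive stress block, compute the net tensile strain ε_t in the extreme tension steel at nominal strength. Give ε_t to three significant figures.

a = A_s f_y/(0.85 f'_c b) = 3.954 in.
β₁ = 0.8, so c = a/β₁ = 3.954/0.8 = 4.943 in.
From the linear strain diagram with ε_cu = 0.003: ε_t = 0.003 (d − c)/c = 0.003 × (36.9 − 4.943)/4.943 = 0.0194.
Since ε_t ≥ 0.005, the section is tension-controlled.

ε_t ≈ 0.0194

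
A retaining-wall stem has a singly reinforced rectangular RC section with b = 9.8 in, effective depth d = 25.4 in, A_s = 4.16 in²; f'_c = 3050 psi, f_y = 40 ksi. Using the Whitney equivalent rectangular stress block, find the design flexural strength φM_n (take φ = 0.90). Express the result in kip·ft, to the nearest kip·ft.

T = A_s f_y = 4.16 × 40 = 166.4 kips.
a = T/(0.85 f'_c b) = 166.4/(0.85 × 3.05 × 9.8) = 6.550 in.
M_n = T(d − a/2) = 166.4 × (25.4 − 3.275) = 3681.6 kip·in = 3681.6/12 = 306.80 kip·ft.
φM_n = 0.90 × 306.80 = 276.12 kip·ft.

φM_n ≈ 276 kip·ft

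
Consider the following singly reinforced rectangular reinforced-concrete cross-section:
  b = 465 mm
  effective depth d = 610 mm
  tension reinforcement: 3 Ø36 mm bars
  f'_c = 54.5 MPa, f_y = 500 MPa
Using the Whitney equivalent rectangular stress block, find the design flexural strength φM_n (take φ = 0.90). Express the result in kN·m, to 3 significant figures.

φM_n ≈ 790 kN·m

A_s = 3 × 1018 = 3054 mm².
T = A_s f_y = 3054 × 500 = 1527000 N = 1527 kN.
From C = T: a = T/(0.85 f'_c b) = 1527000/(0.85 × 54.5 × 465) = 70.89 mm.
M_n = T(d − a/2) = 1527 kN × (610 − 35.445) mm = 877.35 kN·m.
φM_n = 0.90 × 877.35 = 789.62 kN·m.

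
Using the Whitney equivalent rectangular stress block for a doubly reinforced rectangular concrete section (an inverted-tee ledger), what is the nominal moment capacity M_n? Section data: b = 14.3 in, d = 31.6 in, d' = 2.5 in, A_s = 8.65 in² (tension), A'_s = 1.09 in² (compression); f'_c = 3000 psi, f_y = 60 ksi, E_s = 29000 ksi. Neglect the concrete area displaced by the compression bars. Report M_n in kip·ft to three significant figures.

Assume both steels yield.
a = (A_s − A'_s) f_y/(0.85 f'_c b) = (8.65 − 1.09) × 60/(0.85 × 3 × 14.3) = 12.439 in.
c = a/β₁ = 12.439/0.85 = 14.634 in; ε'_s = 0.003(c − d')/c = 0.0025 ≥ ε_y = 0.0021, so the compression steel yields.
M_n = (A_s − A'_s) f_y (d − a/2) + A'_s f_y (d − d') = 453.6 × (31.6 − 6.2195) + 65.4 × (31.6 − 2.5) = 11512.6 + 1903.1 = 13415.7 kip·in = 13415.7/12 = 1117.98 kip·ft.

M_n ≈ 1120 kip·ft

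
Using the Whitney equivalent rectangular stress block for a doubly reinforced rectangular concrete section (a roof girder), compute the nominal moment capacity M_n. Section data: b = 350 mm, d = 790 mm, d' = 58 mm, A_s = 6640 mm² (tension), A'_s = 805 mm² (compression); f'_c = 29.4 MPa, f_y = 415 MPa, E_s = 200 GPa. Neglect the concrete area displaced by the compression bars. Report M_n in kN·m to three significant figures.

Assume both tension and compression steel yield.
Net tension couple steel: A_s − A'_s = 5835 mm².
a = (A_s − A'_s) f_y / (0.85 f'_c b) = 2421525/(0.85 × 29.4 × 350) = 276.86 mm.
c = a/β₁ = 276.86/0.84 = 329.60 mm; ε'_s = 0.003(c − d')/c = 0.0025 ≥ f_y/E_s = 0.0021, so compression steel does yield.
M_n = (A_s − A'_s) f_y (d − a/2) + A'_s f_y (d − d') = [2421525 × (790 − 138.43) + 334075 × (790 − 58)] × 10⁻⁶ = 1577.79 + 244.54 = 1822.33 kN·m.

M_n ≈ 1820 kN·m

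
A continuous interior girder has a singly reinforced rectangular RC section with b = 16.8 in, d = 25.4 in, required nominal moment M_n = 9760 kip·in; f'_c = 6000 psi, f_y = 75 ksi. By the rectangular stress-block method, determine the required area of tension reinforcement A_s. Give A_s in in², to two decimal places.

A_s ≈ 5.68 in²

From M_n = 0.85 f'_c a b (d − a/2):
a = d − √(d² − 2M_n/(0.85 f'_c b)) = 25.4 − √(25.4² − 2 × 9760/(0.85 × 6 × 16.8)) = 4.971 in.
A_s = 0.85 f'_c a b / f_y = 0.85 × 6 × 4.971 × 16.8 / 75 = 5.679 in².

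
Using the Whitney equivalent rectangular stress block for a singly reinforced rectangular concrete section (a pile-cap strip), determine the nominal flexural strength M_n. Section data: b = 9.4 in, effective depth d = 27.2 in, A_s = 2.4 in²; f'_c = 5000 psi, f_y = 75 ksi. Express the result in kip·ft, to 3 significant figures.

M_n ≈ 374 kip·ft

T = A_s f_y = 2.4 × 75 = 180 kips.
a = T/(0.85 f'_c b) = 180/(0.85 × 5 × 9.4) = 4.506 in.
M_n = T(d − a/2) = 180 × (27.2 − 2.253) = 4490.5 kip·in = 4490.5/12 = 374.21 kip·ft.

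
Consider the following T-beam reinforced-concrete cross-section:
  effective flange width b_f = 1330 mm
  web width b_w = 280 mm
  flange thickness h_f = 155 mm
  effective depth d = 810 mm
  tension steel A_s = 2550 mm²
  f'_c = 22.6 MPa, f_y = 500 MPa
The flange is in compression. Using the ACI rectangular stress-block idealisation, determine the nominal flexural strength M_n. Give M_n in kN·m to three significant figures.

Tension: T = A_s f_y = 2550 × 500 = 1275000 N.
Try a within the flange: a = T/(0.85 f'_c b_f) = 1275000/(0.85 × 22.6 × 1330) = 49.90 mm.
Since a = 49.90 ≤ h_f = 155 mm, the stress block lies entirely in the flange; analyse as a rectangular beam of width b_f.
M_n = T(d − a/2) = 1275000 × (810 − 24.95) = 1000.94 × 10⁶ N·mm.
M_n = 1000.94 kN·m.

M_n ≈ 1000 kN·m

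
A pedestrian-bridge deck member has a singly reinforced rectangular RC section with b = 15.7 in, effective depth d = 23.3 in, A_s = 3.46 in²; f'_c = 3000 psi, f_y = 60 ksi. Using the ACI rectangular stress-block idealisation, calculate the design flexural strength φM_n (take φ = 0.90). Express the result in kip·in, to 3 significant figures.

φM_n ≈ 3870 kip·in

T = A_s f_y = 3.46 × 60 = 207.6 kips.
a = T/(0.85 f'_c b) = 207.6/(0.85 × 3 × 15.7) = 5.185 in.
M_n = T(d − a/2) = 207.6 × (23.3 − 2.5925) = 4298.9 kip·in.
φM_n = 0.90 × 4298.9 = 3869.0 kip·in.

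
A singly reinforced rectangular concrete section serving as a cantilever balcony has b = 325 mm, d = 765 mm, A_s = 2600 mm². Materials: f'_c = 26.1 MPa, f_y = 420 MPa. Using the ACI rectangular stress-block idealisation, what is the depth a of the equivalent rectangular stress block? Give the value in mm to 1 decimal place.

a ≈ 151.5 mm

T = A_s f_y = 2600 × 420 = 1092000 N = 1092 kN.
Setting C = 0.85 f'_c a b equal to T: a = 1092000/(0.85 × 26.1 × 325) = 151.5 mm.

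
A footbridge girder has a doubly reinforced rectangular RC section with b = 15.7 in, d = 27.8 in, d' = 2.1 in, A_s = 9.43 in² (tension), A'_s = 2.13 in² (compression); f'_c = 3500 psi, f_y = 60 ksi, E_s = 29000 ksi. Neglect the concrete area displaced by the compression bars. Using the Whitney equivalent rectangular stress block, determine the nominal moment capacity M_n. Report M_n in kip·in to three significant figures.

Assume both steels yield.
a = (A_s − A'_s) f_y/(0.85 f'_c b) = (9.43 − 2.13) × 60/(0.85 × 3.5 × 15.7) = 9.378 in.
c = a/β₁ = 9.378/0.85 = 11.033 in; ε'_s = 0.003(c − d')/c = 0.0024 ≥ ε_y = 0.0021, so the compression steel yields.
M_n = (A_s − A'_s) f_y (d − a/2) + A'_s f_y (d − d') = 438 × (27.8 − 4.689) + 127.8 × (27.8 − 2.1) = 10122.6 + 3284.5 = 13407.1 kip·in.

M_n ≈ 13400 kip·in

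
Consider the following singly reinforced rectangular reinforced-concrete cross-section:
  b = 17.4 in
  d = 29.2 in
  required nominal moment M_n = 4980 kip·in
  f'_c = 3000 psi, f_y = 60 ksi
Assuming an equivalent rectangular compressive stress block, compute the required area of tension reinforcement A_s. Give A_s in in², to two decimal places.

From M_n = 0.85 f'_c a b (d − a/2):
a = d − √(d² − 2M_n/(0.85 f'_c b)) = 29.2 − √(29.2² − 2 × 4980/(0.85 × 3 × 17.4)) = 4.137 in.
A_s = 0.85 f'_c a b / f_y = 0.85 × 3 × 4.137 × 17.4 / 60 = 3.059 in².

A_s ≈ 3.06 in²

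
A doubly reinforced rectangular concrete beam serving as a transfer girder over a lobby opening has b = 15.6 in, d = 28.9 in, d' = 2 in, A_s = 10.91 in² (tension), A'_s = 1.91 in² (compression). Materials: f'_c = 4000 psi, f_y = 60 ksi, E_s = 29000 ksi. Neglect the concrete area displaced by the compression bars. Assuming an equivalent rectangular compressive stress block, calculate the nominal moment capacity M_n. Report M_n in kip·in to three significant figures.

Assume both steels yield.
a = (A_s − A'_s) f_y/(0.85 f'_c b) = (10.91 − 1.91) × 60/(0.85 × 4 × 15.6) = 10.181 in.
c = a/β₁ = 10.181/0.85 = 11.978 in; ε'_s = 0.003(c − d')/c = 0.0025 ≥ ε_y = 0.0021, so the compression steel yields.
M_n = (A_s − A'_s) f_y (d − a/2) + A'_s f_y (d − d') = 540 × (28.9 − 5.0905) + 114.6 × (28.9 − 2) = 12857.1 + 3082.7 = 15939.8 kip·in.

M_n ≈ 15900 kip·in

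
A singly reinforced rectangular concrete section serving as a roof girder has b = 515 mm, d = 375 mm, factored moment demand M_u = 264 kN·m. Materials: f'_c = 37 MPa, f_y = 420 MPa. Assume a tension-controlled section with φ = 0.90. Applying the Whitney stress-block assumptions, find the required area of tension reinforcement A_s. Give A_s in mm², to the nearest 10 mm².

A_s ≈ 2000 mm²

M_n = M_u/φ = 264/0.90 = 293.333 kN·m.
With M_n = 0.85 f'_c a b (d − a/2), solve the quadratic for a:
a = d − √(d² − 2M_n/(0.85 f'_c b)) = 375 − √(375² − 2 × 293.333×10⁶/(0.85 × 37 × 515)) = 51.88 mm.
A_s = 0.85 f'_c a b / f_y = 0.85 × 37 × 51.88 × 515 / 420 = 2000.7 mm².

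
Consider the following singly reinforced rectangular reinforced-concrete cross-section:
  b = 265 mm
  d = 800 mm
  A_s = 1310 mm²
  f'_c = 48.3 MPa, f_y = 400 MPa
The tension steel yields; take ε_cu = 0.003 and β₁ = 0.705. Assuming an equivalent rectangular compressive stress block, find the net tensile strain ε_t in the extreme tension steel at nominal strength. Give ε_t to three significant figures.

ε_t ≈ 0.0321

a = A_s f_y/(0.85 f'_c b) = 48.16 mm.
β₁ = 0.705, so c = a/β₁ = 48.16/0.705 = 68.31 mm.
From the linear strain diagram with ε_cu = 0.003: ε_t = 0.003 (d − c)/c = 0.003 × (800 − 68.31)/68.31 = 0.0321.
Since ε_t ≥ 0.005, the section is tension-controlled.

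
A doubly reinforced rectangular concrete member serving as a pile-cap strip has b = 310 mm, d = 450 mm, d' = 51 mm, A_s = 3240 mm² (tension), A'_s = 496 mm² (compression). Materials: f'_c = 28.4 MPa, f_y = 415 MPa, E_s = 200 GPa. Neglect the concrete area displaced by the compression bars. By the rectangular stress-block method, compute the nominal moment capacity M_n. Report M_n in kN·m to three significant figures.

Assume both tension and compression steel yield.
Net tension couple steel: A_s − A'_s = 2744 mm².
a = (A_s − A'_s) f_y / (0.85 f'_c b) = 1138760/(0.85 × 28.4 × 310) = 152.17 mm.
c = a/β₁ = 152.17/0.847 = 179.66 mm; ε'_s = 0.003(c − d')/c = 0.0021 ≥ f_y/E_s = 0.0021, so compression steel does yield.
M_n = (A_s − A'_s) f_y (d − a/2) + A'_s f_y (d − d') = [1138760 × (450 − 76.085) + 205840 × (450 − 51)] × 10⁻⁶ = 425.80 + 82.13 = 507.93 kN·m.

M_n ≈ 508 kN·m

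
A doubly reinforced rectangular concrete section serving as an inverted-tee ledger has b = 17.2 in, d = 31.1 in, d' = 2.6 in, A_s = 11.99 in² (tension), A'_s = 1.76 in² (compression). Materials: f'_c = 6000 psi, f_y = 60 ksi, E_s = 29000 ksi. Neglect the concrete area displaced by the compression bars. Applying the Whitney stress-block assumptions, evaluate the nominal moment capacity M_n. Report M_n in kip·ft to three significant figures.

M_n ≈ 1660 kip·ft

Assume both steels yield.
a = (A_s − A'_s) f_y/(0.85 f'_c b) = (11.99 − 1.76) × 60/(0.85 × 6 × 17.2) = 6.997 in.
c = a/β₁ = 6.997/0.75 = 9.329 in; ε'_s = 0.003(c − d')/c = 0.0022 ≥ ε_y = 0.0021, so the compression steel yields.
M_n = (A_s − A'_s) f_y (d − a/2) + A'_s f_y (d − d') = 613.8 × (31.1 − 3.4985) + 105.6 × (31.1 − 2.6) = 16941.8 + 3009.6 = 19951.4 kip·in = 19951.4/12 = 1662.62 kip·ft.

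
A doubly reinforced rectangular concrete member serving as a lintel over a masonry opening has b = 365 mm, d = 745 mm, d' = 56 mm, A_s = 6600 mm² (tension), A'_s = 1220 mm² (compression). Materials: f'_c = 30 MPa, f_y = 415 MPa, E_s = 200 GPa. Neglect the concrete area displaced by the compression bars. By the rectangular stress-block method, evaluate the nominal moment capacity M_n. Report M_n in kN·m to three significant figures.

M_n ≈ 1740 kN·m

Assume both tension and compression steel yield.
Net tension couple steel: A_s − A'_s = 5380 mm².
a = (A_s − A'_s) f_y / (0.85 f'_c b) = 2232700/(0.85 × 30 × 365) = 239.88 mm.
c = a/β₁ = 239.88/0.836 = 286.94 mm; ε'_s = 0.003(c − d')/c = 0.0024 ≥ f_y/E_s = 0.0021, so compression steel does yield.
M_n = (A_s − A'_s) f_y (d − a/2) + A'_s f_y (d − d') = [2232700 × (745 − 119.94) + 506300 × (745 − 56)] × 10⁻⁶ = 1395.57 + 348.84 = 1744.41 kN·m.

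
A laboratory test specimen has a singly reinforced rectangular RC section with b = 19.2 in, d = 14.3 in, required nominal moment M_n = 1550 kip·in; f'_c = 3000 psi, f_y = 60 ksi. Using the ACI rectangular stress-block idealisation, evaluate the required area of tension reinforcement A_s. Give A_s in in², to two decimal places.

A_s ≈ 1.97 in²

From M_n = 0.85 f'_c a b (d − a/2):
a = d − √(d² − 2M_n/(0.85 f'_c b)) = 14.3 − √(14.3² − 2 × 1550/(0.85 × 3 × 19.2)) = 2.418 in.
A_s = 0.85 f'_c a b / f_y = 0.85 × 3 × 2.418 × 19.2 / 60 = 1.973 in².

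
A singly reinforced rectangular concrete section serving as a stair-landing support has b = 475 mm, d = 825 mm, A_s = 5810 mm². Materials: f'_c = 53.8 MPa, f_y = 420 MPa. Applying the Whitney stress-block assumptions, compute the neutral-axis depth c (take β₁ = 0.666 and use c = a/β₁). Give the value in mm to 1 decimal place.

T = A_s f_y = 5810 × 420 = 2440200 N = 2440.2 kN.
Setting C = 0.85 f'_c a b equal to T: a = 2440200/(0.85 × 53.8 × 475) = 112.339 mm.
With β₁ = 0.666, c = a/β₁ = 112.339/0.666 = 168.7 mm.

c ≈ 168.7 mm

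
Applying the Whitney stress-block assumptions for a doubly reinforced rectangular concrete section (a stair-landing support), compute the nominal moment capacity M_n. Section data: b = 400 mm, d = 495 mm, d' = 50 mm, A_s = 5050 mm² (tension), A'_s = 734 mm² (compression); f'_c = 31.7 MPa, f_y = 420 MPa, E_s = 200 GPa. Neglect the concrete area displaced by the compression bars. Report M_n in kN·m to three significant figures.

Assume both tension and compression steel yield.
Net tension couple steel: A_s − A'_s = 4316 mm².
a = (A_s − A'_s) f_y / (0.85 f'_c b) = 1812720/(0.85 × 31.7 × 400) = 168.19 mm.
c = a/β₁ = 168.19/0.824 = 204.11 mm; ε'_s = 0.003(c − d')/c = 0.0023 ≥ f_y/E_s = 0.0021, so compression steel does yield.
M_n = (A_s − A'_s) f_y (d − a/2) + A'_s f_y (d − d') = [1812720 × (495 − 84.095) + 308280 × (495 − 50)] × 10⁻⁶ = 744.86 + 137.18 = 882.04 kN·m.

M_n ≈ 882 kN·m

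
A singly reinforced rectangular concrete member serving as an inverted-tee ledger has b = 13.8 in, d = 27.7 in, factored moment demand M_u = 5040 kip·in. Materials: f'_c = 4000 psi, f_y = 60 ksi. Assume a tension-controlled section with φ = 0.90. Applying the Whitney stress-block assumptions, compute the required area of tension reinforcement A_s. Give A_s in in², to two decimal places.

A_s ≈ 3.68 in²

M_n = M_u/φ = 5040/0.90 = 5600 kip·in.
From M_n = 0.85 f'_c a b (d − a/2):
a = d − √(d² − 2M_n/(0.85 f'_c b)) = 27.7 − √(27.7² − 2 × 5600/(0.85 × 4 × 13.8)) = 4.709 in.
A_s = 0.85 f'_c a b / f_y = 0.85 × 4 × 4.709 × 13.8 / 60 = 3.682 in².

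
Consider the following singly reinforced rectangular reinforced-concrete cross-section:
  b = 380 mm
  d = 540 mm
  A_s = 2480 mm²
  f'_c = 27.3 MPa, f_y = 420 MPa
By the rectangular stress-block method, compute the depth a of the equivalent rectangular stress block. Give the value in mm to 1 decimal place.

a ≈ 118.1 mm

T = A_s f_y = 2480 × 420 = 1041600 N = 1041.6 kN.
Setting C = 0.85 f'_c a b equal to T: a = 1041600/(0.85 × 27.3 × 380) = 118.1 mm.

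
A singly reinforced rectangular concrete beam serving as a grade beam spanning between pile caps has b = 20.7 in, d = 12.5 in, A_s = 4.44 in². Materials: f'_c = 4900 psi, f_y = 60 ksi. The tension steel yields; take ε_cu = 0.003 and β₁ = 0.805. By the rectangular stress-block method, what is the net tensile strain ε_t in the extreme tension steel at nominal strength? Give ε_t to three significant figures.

ε_t ≈ 0.00677

a = A_s f_y/(0.85 f'_c b) = 3.090 in.
β₁ = 0.805, so c = a/β₁ = 3.090/0.805 = 3.839 in.
From the linear strain diagram with ε_cu = 0.003: ε_t = 0.003 (d − c)/c = 0.003 × (12.5 − 3.839)/3.839 = 0.00677.
Since ε_t ≥ 0.005, the section is tension-controlled.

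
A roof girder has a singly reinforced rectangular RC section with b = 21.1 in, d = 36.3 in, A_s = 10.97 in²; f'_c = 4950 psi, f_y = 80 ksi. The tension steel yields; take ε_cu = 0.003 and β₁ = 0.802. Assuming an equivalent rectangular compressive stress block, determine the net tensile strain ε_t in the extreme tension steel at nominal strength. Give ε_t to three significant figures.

ε_t ≈ 0.00584

a = A_s f_y/(0.85 f'_c b) = 9.885 in.
β₁ = 0.802, so c = a/β₁ = 9.885/0.802 = 12.325 in.
From the linear strain diagram with ε_cu = 0.003: ε_t = 0.003 (d − c)/c = 0.003 × (36.3 − 12.325)/12.325 = 0.00584.
Since ε_t ≥ 0.005, the section is tension-controlled.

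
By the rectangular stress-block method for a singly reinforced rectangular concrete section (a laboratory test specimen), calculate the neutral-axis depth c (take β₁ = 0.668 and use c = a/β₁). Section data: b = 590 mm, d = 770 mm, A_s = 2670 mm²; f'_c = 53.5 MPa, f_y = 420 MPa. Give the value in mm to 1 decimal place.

T = A_s f_y = 2670 × 420 = 1121400 N = 1121.4 kN.
Setting C = 0.85 f'_c a b equal to T: a = 1121400/(0.85 × 53.5 × 590) = 41.796 mm.
With β₁ = 0.668, c = a/β₁ = 41.796/0.668 = 62.6 mm.

c ≈ 62.6 mm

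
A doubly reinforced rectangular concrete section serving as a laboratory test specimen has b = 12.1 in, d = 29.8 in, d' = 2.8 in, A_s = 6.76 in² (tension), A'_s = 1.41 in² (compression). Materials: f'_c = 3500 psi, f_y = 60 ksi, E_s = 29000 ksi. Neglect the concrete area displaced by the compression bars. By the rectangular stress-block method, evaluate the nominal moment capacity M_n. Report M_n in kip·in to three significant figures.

Assume both steels yield.
a = (A_s − A'_s) f_y/(0.85 f'_c b) = (6.76 − 1.41) × 60/(0.85 × 3.5 × 12.1) = 8.917 in.
c = a/β₁ = 8.917/0.85 = 10.491 in; ε'_s = 0.003(c − d')/c = 0.0022 ≥ ε_y = 0.0021, so the compression steel yields.
M_n = (A_s − A'_s) f_y (d − a/2) + A'_s f_y (d − d') = 321 × (29.8 − 4.4585) + 84.6 × (29.8 − 2.8) = 8134.6 + 2284.2 = 10418.8 kip·in.

M_n ≈ 10400 kip·in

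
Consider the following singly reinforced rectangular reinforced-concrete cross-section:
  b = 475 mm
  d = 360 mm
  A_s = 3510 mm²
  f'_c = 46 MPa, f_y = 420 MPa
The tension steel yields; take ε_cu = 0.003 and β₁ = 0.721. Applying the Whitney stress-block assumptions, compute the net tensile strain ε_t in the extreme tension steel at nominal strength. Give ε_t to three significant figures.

ε_t ≈ 0.00681

a = A_s f_y/(0.85 f'_c b) = 79.38 mm.
β₁ = 0.721, so c = a/β₁ = 79.38/0.721 = 110.10 mm.
From the linear strain diagram with ε_cu = 0.003: ε_t = 0.003 (d − c)/c = 0.003 × (360 − 110.10)/110.10 = 0.00681.
Since ε_t ≥ 0.005, the section is tension-controlled.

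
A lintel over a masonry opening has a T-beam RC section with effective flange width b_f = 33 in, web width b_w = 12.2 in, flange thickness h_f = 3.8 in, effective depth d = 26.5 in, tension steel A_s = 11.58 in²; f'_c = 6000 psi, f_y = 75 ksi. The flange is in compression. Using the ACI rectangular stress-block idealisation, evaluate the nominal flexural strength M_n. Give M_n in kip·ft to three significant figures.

M_n ≈ 1710 kip·ft

Tension: T = A_s f_y = 11.58 × 75 = 868.5 kips.
Try a within the flange: a = T/(0.85 f'_c b_f) = 868.5/(0.85 × 6 × 33) = 5.160 in.
a = 5.160 > h_f = 3.8 in: the block extends into the web. Split into flange-overhang and web parts.
C_f = 0.85 f'_c (b_f − b_w) h_f = 0.85 × 6 × (33 − 12.2) × 3.8 = 403.1 kips.
Remaining web compression depth: a_w = (T − C_f)/(0.85 f'_c b_w) = (868.5 − 403.1)/(0.85 × 6 × 12.2) = 7.480 in.
M_n = C_f(d − h_f/2) + (T − C_f)(d − a_w/2) = 403.1 × (26.5 − 1.9) + 465.4 × (26.5 − 3.74) = 9916.3 + 10592.5 = 20508.8 kip·in.
M_n = 20508.8/12 = 1709.07 kip·ft.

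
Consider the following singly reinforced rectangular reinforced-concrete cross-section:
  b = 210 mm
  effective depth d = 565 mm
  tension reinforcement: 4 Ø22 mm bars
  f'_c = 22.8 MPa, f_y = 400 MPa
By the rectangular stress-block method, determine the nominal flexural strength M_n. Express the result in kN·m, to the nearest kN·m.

A_s = 4 × 380 = 1520 mm².
T = A_s f_y = 1520 × 400 = 608000 N = 608 kN.
From C = T: a = T/(0.85 f'_c b) = 608000/(0.85 × 22.8 × 210) = 149.39 mm.
M_n = T(d − a/2) = 608 kN × (565 − 74.695) mm = 298.11 kN·m.

M_n ≈ 298 kN·m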